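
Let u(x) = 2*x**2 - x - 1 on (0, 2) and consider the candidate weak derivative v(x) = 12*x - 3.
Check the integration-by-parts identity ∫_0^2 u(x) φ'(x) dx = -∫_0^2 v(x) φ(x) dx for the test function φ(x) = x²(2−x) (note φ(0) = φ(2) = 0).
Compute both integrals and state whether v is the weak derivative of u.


LHS = -76/15, RHS = -76/5. No, v is not the weak derivative of u.

u(x) = 2*x**2 - x - 1, classical derivative u'(x) = 4*x - 1.
φ(x) = x²(2−x), so φ'(x) = x*(4 - 3*x).
Note φ(0) = φ(2) = 0, so the boundary term u·φ vanishes.
LHS = ∫_0^2 u(x) φ'(x) dx = ∫_0^2 (-6*x^4 + 11*x^3 - x^2 - 4*x) dx. Term by term:
  ∫_0^2 -6*x^4 dx = -192/5;  ∫_0^2 11*x^3 dx = 44;  ∫_0^2 -x^2 dx = -8/3;
  ∫_0^2 -4*x dx = -8.
Sum: -192/5 + 44 − 8/3 − 8 = -76/15.
So LHS = -76/15.
∫_0^2 v(x) φ(x) dx = ∫_0^2 (-12*x^4 + 27*x^3 - 6*x^2) dx. Term by term:
  ∫_0^2 -12*x^4 dx = -384/5;  ∫_0^2 27*x^3 dx = 108;  ∫_0^2 -6*x^2 dx = -16.
Sum: -384/5 + 108 − 16 = 76/5.
So RHS = -∫_0^2 v(x) φ(x) dx = -76/5.
LHS − RHS = 152/15 ≠ 0, so the identity fails.
(For a valid weak derivative the identity must hold for EVERY test function, in particular this one. The failure shows v is NOT the weak derivative of u.)
Correct weak derivative would be u'(x) = 4*x - 1.


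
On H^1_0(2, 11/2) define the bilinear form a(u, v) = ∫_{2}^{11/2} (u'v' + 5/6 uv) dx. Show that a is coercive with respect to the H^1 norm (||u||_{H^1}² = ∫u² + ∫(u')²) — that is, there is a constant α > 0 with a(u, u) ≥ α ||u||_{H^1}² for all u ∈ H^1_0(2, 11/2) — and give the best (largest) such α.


α = (24*π^2 + 245)/(6*(4*π^2 + 49))

Coercivity of a(·,·) on H^1_0(2, 11/2) means a(u, u) ≥ α ||u||_{H^1}² for every u ∈ H^1_0.
The interval has length L = 7/2, and Poincaré/coercivity depend only on L. Here a(u, u) = ∫(u')² + (5/6)·∫u².
Here 0 < c = 5/6 < 1. The condition a(u,u) ≥ α||u||_{H^1}² reads (1−α)∫(u')² ≥ (α−c)∫u². Any admissible α is ≤ 1 (rapidly oscillating u have ∫u²/∫(u')² → 0), and α = 1 would force 0 ≥ (1−c)∫u², impossible since c < 1; so 1−α > 0. By the sharp Poincaré inequality on H^1_0 of an interval of length L, ∫(u')² ≥ (π/L)²∫u² with equality for the first sine mode sin(π(x−x₀)/L) (x₀ the left endpoint), so the inequality holds for all u iff (1−α)(π/L)² ≥ α − c, i.e. α ≤ ((π/L)² + c)/((π/L)² + 1) = (1 + c(L/π)²)/(1 + (L/π)²). With (π/L)² = 4*π^2/49 and c = 5/6, the largest admissible constant is α = ((π/L)² + c)/((π/L)² + 1).
Simplifying, α = (24*π^2 + 245)/(6*(4*π^2 + 49)).


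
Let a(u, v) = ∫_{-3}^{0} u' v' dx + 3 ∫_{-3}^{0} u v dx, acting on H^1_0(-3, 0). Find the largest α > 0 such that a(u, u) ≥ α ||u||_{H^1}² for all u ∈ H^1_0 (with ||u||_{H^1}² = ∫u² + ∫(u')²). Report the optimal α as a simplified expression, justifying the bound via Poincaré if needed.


α = 1

Coercivity of a(·,·) on H^1_0(-3, 0) means a(u, u) ≥ α ||u||_{H^1}² for every u ∈ H^1_0.
The interval has length L = 3, and Poincaré/coercivity depend only on L. Here a(u, u) = ∫(u')² + (3)·∫u².
Here c = 3 ≥ 1, so a(u,u) = ∫(u')² + c∫u² ≥ ∫(u')² + ∫u² = ||u||_{H^1}², i.e. α = 1 works. No larger α is possible: a(u,u) ≥ α||u||_{H^1}² means (1−α)∫(u')² ≥ (α−c)∫u², and for the modes u_n = sin(nπ(x−x₀)/L) (x₀ the left endpoint) one has ∫u_n²/∫(u_n')² = (L/(nπ))² → 0, so a(u_n,u_n)/||u_n||_{H^1}² → 1. Hence the optimal constant is α = 1.
Therefore α = 1.


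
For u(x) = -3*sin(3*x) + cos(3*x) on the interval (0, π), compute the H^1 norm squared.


||u||_{H^1(0,π)}^2 = 50*π

u'(x) = -3*sin(3*x) - 9*cos(3*x).
Expand u² and (u')² and integrate term by term on (0, π), using: for integers n ≥ 1, ∫_0^π sin²(nx) dx = ∫_0^π cos²(nx) dx = π/2; for n ≠ n', ∫_0^π sin(nx)sin(n'x) dx = ∫_0^π cos(nx)cos(n'x) dx = 0; and by product-to-sum, ∫_0^π sin(nx)cos(n'x) dx = ½∫_0^π [sin((n+n')x) + sin((n−n')x)] dx, which is 0 when n+n' is even and 2n/(n²−n'²) when n+n' is odd (it need not vanish on (0, π)).
  u² squared terms: (-3)²·∫sin(3x)² dx = 9·π/2 = 9*π/2;  (1)²·∫cos(3x)² dx = 1·π/2 = π/2.
  u² cross terms: 2·(-3)·(1)·∫sin(3x)·cos(3x) dx = -6·(0) = 0.
  So ∫_0^π u² dx = 9*π/2 + π/2 + 0 = 5*π.
  (u')² squared terms: (-9)²·∫cos(3x)² dx = 81·π/2 = 81*π/2;  (-3)²·∫sin(3x)² dx = 9·π/2 = 9*π/2.
  (u')² cross terms: 2·(-9)·(-3)·∫cos(3x)·sin(3x) dx = 54·(0) = 0.
  So ∫_0^π (u')² dx = 81*π/2 + 9*π/2 + 0 = 45*π.
||u||_{H^1}^2 = (5*π) + (45*π) = 50*π.


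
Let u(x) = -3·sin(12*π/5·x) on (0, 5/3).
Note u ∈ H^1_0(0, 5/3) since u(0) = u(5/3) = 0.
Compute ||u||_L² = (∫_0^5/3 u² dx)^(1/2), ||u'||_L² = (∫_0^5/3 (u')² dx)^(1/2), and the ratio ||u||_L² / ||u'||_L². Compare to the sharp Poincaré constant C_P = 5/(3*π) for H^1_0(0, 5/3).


||u||_L² / ||u'||_L² = 5/(12*π) < C_P = 5/(3*π).

u(x) = -3·sin(12*π/5·x), so u'(x) = -36*π*cos(12*π*x/5)/5.
Writing u(x) = A·sin(kπx/L) with A = -3 and k = 4, use ∫_0^L sin²(kπx/L) dx = L/2 and ∫_0^L cos²(kπx/L) dx = L/2.
u² = 9·sin²(12*π/5·x) and (u')² = 1296*π^2/25·cos²(12*π/5·x), and each of sin², cos² integrates to L/2 = 5/6 over (0, 5/3).
∫_0^5/3 u² dx = 15/2, so ||u||_L² = sqrt(30)/2.
∫_0^5/3 (u')² dx = 216*π^2/5, so ||u'||_L² = 6*sqrt(30)*π/5.
Ratio ||u||_L² / ||u'||_L² = 5/(12*π).
Sharp Poincaré constant on H^1_0(0, 5/3) is C_P = L/π = 5/(3*π), achieved by sin(3*π/5·x).
This is the k = 4 harmonic; the ratio L/(kπ) is strictly less than C_P = L/π, consistent with the sharp inequality ||u||_L² ≤ C_P ||u'||_L².


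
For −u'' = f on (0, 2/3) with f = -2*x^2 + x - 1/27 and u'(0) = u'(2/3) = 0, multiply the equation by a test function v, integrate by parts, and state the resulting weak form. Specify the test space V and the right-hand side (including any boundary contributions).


V = H^1(0, 2/3) (no boundary constraint on v; u is determined up to an additive constant); weak form: ∫_0^2/3 u'v' dx = ∫_0^2/3 (-2*x^2 + x - 1/27) v dx for all v ∈ V.

Multiply both sides by a test function v and integrate from 0 to 2/3:
  ∫_0^2/3 −u''(x) v(x) dx = ∫_0^2/3 f(x) v(x) dx.
Integrate the LHS by parts once:
  ∫_0^2/3 −u'' v dx = −[u'(x) v(x)]_0^2/3 + ∫_0^2/3 u'(x) v'(x) dx.
Thus ∫_0^2/3 u'(x) v'(x) dx = ∫_0^2/3 f(x) v(x) dx + [u'(x) v(x)]_0^2/3.
Choose V so that boundary terms are either known or forced to vanish.
u has homogeneous Neumann: u'(0) = u'(2/3) = 0. So [u' v]_0^2/3 = 0·v(2/3) − 0·v(0) = 0 for any v; take V = H^1(0, 2/3).
Weak formulation: find u (satisfying any essential BC) such that ∫_0^2/3 u'(x) v'(x) dx = ∫_0^2/3 f v dx for all v ∈ V (homogeneous Neumann, so boundary terms vanish).
Substituting f(x) = -2*x^2 + x - 1/27, the right-hand side is ∫_0^2/3 (-2*x^2 + x - 1/27) v dx.
Compatibility check (pure Neumann): taking v ≡ 1 ∈ V gives 0 = ∫_0^2/3 f dx + (0) − (0), i.e. ∫_0^2/3 f dx must equal u'(0) − u'(2/3) = 0. Indeed ∫_0^2/3 (-2*x^2 + x - 1/27) dx = 0, so the data are compatible. The solution is then unique only up to an additive constant (fix it e.g. by requiring ∫_0^2/3 u dx = 0).


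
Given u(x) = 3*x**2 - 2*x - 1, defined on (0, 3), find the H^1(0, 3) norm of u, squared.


||u||_{H^1}^2 = 2127/5

The H^1 norm (squared) on an interval (0, L) is
  ||u||_{H^1}^2 = ∫_0^L u(x)^2 dx + ∫_0^L u'(x)^2 dx.
Compute u'(x) = 6*x - 2.
Then u(x)^2 = 9*x**4 - 12*x**3 - 2*x**2 + 4*x + 1 and u'(x)^2 = 36*x**2 - 24*x + 4.
Integrate each monomial from 0 to 3 using ∫_0^3 c·x^n dx = c·3^(n+1)/(n+1):
  ∫_0^3 u(x)^2 dx = ∫_0^3 (9*x^4 - 12*x^3 - 2*x^2 + 4*x + 1) dx. Term by term:
    ∫_0^3 9*x^4 dx = 2187/5;  ∫_0^3 -12*x^3 dx = -243;  ∫_0^3 -2*x^2 dx = -18;
    ∫_0^3 4*x dx = 18;  ∫_0^3 1 dx = 3.
  Sum: 2187/5 − 243 − 18 + 18 + 3 = 987/5.
  ∫_0^3 u'(x)^2 dx = ∫_0^3 (36*x^2 - 24*x + 4) dx. Term by term:
    ∫_0^3 36*x^2 dx = 324;  ∫_0^3 -24*x dx = -108;  ∫_0^3 4 dx = 12.
  Sum: 324 − 108 + 12 = 228.
Adding: ||u||_{H^1}^2 = 987/5 + 228 = 2127/5.


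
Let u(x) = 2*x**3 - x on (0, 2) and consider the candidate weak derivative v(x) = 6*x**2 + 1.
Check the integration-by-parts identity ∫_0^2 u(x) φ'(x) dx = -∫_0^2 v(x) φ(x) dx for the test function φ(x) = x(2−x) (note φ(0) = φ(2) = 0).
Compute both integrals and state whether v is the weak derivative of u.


LHS = -124/15, RHS = -164/15. No, v is not the weak derivative of u.

u(x) = 2*x**3 - x, classical derivative u'(x) = 6*x**2 - 1.
φ(x) = x(2−x), so φ'(x) = 2 - 2*x.
Note φ(0) = φ(2) = 0, so the boundary term u·φ vanishes.
LHS = ∫_0^2 u(x) φ'(x) dx = ∫_0^2 (-4*x^4 + 4*x^3 + 2*x^2 - 2*x) dx. Term by term:
  ∫_0^2 -4*x^4 dx = -128/5;  ∫_0^2 4*x^3 dx = 16;  ∫_0^2 2*x^2 dx = 16/3;
  ∫_0^2 -2*x dx = -4.
Sum: -128/5 + 16 + 16/3 − 4 = -124/15.
So LHS = -124/15.
∫_0^2 v(x) φ(x) dx = ∫_0^2 (-6*x^4 + 12*x^3 - x^2 + 2*x) dx. Term by term:
  ∫_0^2 -6*x^4 dx = -192/5;  ∫_0^2 12*x^3 dx = 48;  ∫_0^2 -x^2 dx = -8/3;
  ∫_0^2 2*x dx = 4.
Sum: -192/5 + 48 − 8/3 + 4 = 164/15.
So RHS = -∫_0^2 v(x) φ(x) dx = -164/15.
LHS − RHS = 8/3 ≠ 0, so the identity fails.
(For a valid weak derivative the identity must hold for EVERY test function, in particular this one. The failure shows v is NOT the weak derivative of u.)
Correct weak derivative would be u'(x) = 6*x**2 - 1.


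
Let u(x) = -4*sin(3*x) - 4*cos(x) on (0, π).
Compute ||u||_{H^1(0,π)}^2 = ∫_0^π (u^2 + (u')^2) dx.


||u||_{H^1(0,π)}^2 = 96*π

u'(x) = 4*sin(x) - 12*cos(3*x).
Expand u² and (u')² and integrate term by term on (0, π), using: for integers n ≥ 1, ∫_0^π sin²(nx) dx = ∫_0^π cos²(nx) dx = π/2; for n ≠ n', ∫_0^π sin(nx)sin(n'x) dx = ∫_0^π cos(nx)cos(n'x) dx = 0; and by product-to-sum, ∫_0^π sin(nx)cos(n'x) dx = ½∫_0^π [sin((n+n')x) + sin((n−n')x)] dx, which is 0 when n+n' is even and 2n/(n²−n'²) when n+n' is odd (it need not vanish on (0, π)).
  u² squared terms: (-4)²·∫cos(x)² dx = 16·π/2 = 8*π;  (-4)²·∫sin(3x)² dx = 16·π/2 = 8*π.
  u² cross terms: 2·(-4)·(-4)·∫cos(x)·sin(3x) dx = 32·(0) = 0.
  So ∫_0^π u² dx = 8*π + 8*π + 0 = 16*π.
  (u')² squared terms: (-12)²·∫cos(3x)² dx = 144·π/2 = 72*π;  (4)²·∫sin(x)² dx = 16·π/2 = 8*π.
  (u')² cross terms: 2·(-12)·(4)·∫cos(3x)·sin(x) dx = -96·(0) = 0.
  So ∫_0^π (u')² dx = 72*π + 8*π + 0 = 80*π.
||u||_{H^1}^2 = (16*π) + (80*π) = 96*π.


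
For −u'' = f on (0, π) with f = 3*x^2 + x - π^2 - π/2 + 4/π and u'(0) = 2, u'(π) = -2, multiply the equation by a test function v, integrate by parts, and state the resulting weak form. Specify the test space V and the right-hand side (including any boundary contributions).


V = H^1(0, π) (v unrestricted at boundary; u is determined up to an additive constant); weak form: ∫_0^π u'v' dx = ∫_0^π (3*x^2 + x - π^2 - π/2 + 4/π) v dx − 2·v(π) − 2·v(0) for all v ∈ V.

Multiply both sides by a test function v and integrate from 0 to π:
  ∫_0^π −u''(x) v(x) dx = ∫_0^π f(x) v(x) dx.
Integrate the LHS by parts once:
  ∫_0^π −u'' v dx = −[u'(x) v(x)]_0^π + ∫_0^π u'(x) v'(x) dx.
Thus ∫_0^π u'(x) v'(x) dx = ∫_0^π f(x) v(x) dx + [u'(x) v(x)]_0^π.
Choose V so that boundary terms are either known or forced to vanish.
u has inhomogeneous Neumann u'(0) = 2, u'(π) = -2. [u' v]_0^π = (-2)·v(π) − (2)·v(0) = − 2·v(π) − 2·v(0). Take V = H^1(0, π); boundary term becomes part of RHS.
Weak formulation: find u (satisfying any essential BC) such that ∫_0^π u'(x) v'(x) dx = ∫_0^π f v dx − 2·v(π) − 2·v(0) for all v ∈ V (Neumann data are natural BCs: they enter the RHS as boundary terms).
Substituting f(x) = 3*x^2 + x - π^2 - π/2 + 4/π, the right-hand side is ∫_0^π (3*x^2 + x - π^2 - π/2 + 4/π) v dx − 2·v(π) − 2·v(0).
Compatibility check (pure Neumann): taking v ≡ 1 ∈ V gives 0 = ∫_0^π f dx + (-2) − (2), i.e. ∫_0^π f dx must equal u'(0) − u'(π) = 4. Indeed ∫_0^π (3*x^2 + x - π^2 - π/2 + 4/π) dx = 4, so the data are compatible. The solution is then unique only up to an additive constant (fix it e.g. by requiring ∫_0^π u dx = 0).


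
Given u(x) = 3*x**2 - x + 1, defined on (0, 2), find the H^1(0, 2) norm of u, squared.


||u||_{H^1}^2 = 1864/15

The H^1 norm (squared) on an interval (0, L) is
  ||u||_{H^1}^2 = ∫_0^L u(x)^2 dx + ∫_0^L u'(x)^2 dx.
Compute u'(x) = 6*x - 1.
Then u(x)^2 = 9*x**4 - 6*x**3 + 7*x**2 - 2*x + 1 and u'(x)^2 = 36*x**2 - 12*x + 1.
Integrate each monomial from 0 to 2 using ∫_0^2 c·x^n dx = c·2^(n+1)/(n+1):
  ∫_0^2 u(x)^2 dx = ∫_0^2 (9*x^4 - 6*x^3 + 7*x^2 - 2*x + 1) dx. Term by term:
    ∫_0^2 9*x^4 dx = 288/5;  ∫_0^2 -6*x^3 dx = -24;  ∫_0^2 7*x^2 dx = 56/3;
    ∫_0^2 -2*x dx = -4;  ∫_0^2 1 dx = 2.
  Sum: 288/5 − 24 + 56/3 − 4 + 2 = 754/15.
  ∫_0^2 u'(x)^2 dx = ∫_0^2 (36*x^2 - 12*x + 1) dx. Term by term:
    ∫_0^2 36*x^2 dx = 96;  ∫_0^2 -12*x dx = -24;  ∫_0^2 1 dx = 2.
  Sum: 96 − 24 + 2 = 74.
Adding: ||u||_{H^1}^2 = 754/15 + 74 = 1864/15.


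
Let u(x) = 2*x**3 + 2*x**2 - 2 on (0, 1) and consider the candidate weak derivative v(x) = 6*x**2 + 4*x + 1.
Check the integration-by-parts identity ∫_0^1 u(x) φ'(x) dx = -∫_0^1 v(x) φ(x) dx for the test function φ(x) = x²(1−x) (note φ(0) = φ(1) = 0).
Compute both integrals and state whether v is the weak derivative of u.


LHS = -2/5, RHS = -29/60. No, v is not the weak derivative of u.

u(x) = 2*x**3 + 2*x**2 - 2, classical derivative u'(x) = 6*x**2 + 4*x.
φ(x) = x²(1−x), so φ'(x) = x*(2 - 3*x).
Note φ(0) = φ(1) = 0, so the boundary term u·φ vanishes.
LHS = ∫_0^1 u(x) φ'(x) dx = ∫_0^1 (-6*x^5 - 2*x^4 + 4*x^3 + 6*x^2 - 4*x) dx. Term by term:
  ∫_0^1 -6*x^5 dx = -1;  ∫_0^1 -2*x^4 dx = -2/5;  ∫_0^1 4*x^3 dx = 1;
  ∫_0^1 6*x^2 dx = 2;  ∫_0^1 -4*x dx = -2.
Sum: -1 − 2/5 + 1 + 2 − 2 = -2/5.
So LHS = -2/5.
∫_0^1 v(x) φ(x) dx = ∫_0^1 (-6*x^5 + 2*x^4 + 3*x^3 + x^2) dx. Term by term:
  ∫_0^1 -6*x^5 dx = -1;  ∫_0^1 2*x^4 dx = 2/5;  ∫_0^1 3*x^3 dx = 3/4;
  ∫_0^1 x^2 dx = 1/3.
Sum: -1 + 2/5 + 3/4 + 1/3 = 29/60.
So RHS = -∫_0^1 v(x) φ(x) dx = -29/60.
LHS − RHS = 1/12 ≠ 0, so the identity fails.
(For a valid weak derivative the identity must hold for EVERY test function, in particular this one. The failure shows v is NOT the weak derivative of u.)
Correct weak derivative would be u'(x) = 6*x**2 + 4*x.


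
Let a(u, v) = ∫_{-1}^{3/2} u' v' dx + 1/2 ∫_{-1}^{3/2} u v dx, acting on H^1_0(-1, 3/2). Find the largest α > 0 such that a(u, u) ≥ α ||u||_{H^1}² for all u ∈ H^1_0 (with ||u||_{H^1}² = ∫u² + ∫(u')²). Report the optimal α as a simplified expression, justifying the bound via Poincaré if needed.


α = (25 + 8*π^2)/(2*(25 + 4*π^2))

Coercivity of a(·,·) on H^1_0(-1, 3/2) means a(u, u) ≥ α ||u||_{H^1}² for every u ∈ H^1_0.
The interval has length L = 5/2, and Poincaré/coercivity depend only on L. Here a(u, u) = ∫(u')² + (1/2)·∫u².
Here 0 < c = 1/2 < 1. The condition a(u,u) ≥ α||u||_{H^1}² reads (1−α)∫(u')² ≥ (α−c)∫u². Any admissible α is ≤ 1 (rapidly oscillating u have ∫u²/∫(u')² → 0), and α = 1 would force 0 ≥ (1−c)∫u², impossible since c < 1; so 1−α > 0. By the sharp Poincaré inequality on H^1_0 of an interval of length L, ∫(u')² ≥ (π/L)²∫u² with equality for the first sine mode sin(π(x−x₀)/L) (x₀ the left endpoint), so the inequality holds for all u iff (1−α)(π/L)² ≥ α − c, i.e. α ≤ ((π/L)² + c)/((π/L)² + 1) = (1 + c(L/π)²)/(1 + (L/π)²). With (π/L)² = 4*π^2/25 and c = 1/2, the largest admissible constant is α = ((π/L)² + c)/((π/L)² + 1).
Simplifying, α = (25 + 8*π^2)/(2*(25 + 4*π^2)).


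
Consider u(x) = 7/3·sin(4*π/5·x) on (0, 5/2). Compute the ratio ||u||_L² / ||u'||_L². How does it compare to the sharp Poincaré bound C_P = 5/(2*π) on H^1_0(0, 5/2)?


||u||_L² / ||u'||_L² = 5/(4*π) < C_P = 5/(2*π).

u(x) = 7/3·sin(4*π/5·x), so u'(x) = 28*π*cos(4*π*x/5)/15.
Writing u(x) = A·sin(kπx/L) with A = 7/3 and k = 2, use ∫_0^L sin²(kπx/L) dx = L/2 and ∫_0^L cos²(kπx/L) dx = L/2.
u² = 49/9·sin²(4*π/5·x) and (u')² = 784*π^2/225·cos²(4*π/5·x), and each of sin², cos² integrates to L/2 = 5/4 over (0, 5/2).
∫_0^5/2 u² dx = 245/36, so ||u||_L² = 7*sqrt(5)/6.
∫_0^5/2 (u')² dx = 196*π^2/45, so ||u'||_L² = 14*sqrt(5)*π/15.
Ratio ||u||_L² / ||u'||_L² = 5/(4*π).
Sharp Poincaré constant on H^1_0(0, 5/2) is C_P = L/π = 5/(2*π), achieved by sin(2*π/5·x).
This is the k = 2 harmonic; the ratio L/(kπ) is strictly less than C_P = L/π, consistent with the sharp inequality ||u||_L² ≤ C_P ||u'||_L².


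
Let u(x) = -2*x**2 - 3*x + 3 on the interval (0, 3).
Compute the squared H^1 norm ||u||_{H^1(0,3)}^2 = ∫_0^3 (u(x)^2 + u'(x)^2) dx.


||u||_{H^1}^2 = 3177/5

The H^1 norm (squared) on an interval (0, L) is
  ||u||_{H^1}^2 = ∫_0^L u(x)^2 dx + ∫_0^L u'(x)^2 dx.
Compute u'(x) = -4*x - 3.
Then u(x)^2 = 4*x**4 + 12*x**3 - 3*x**2 - 18*x + 9 and u'(x)^2 = 16*x**2 + 24*x + 9.
Integrate each monomial from 0 to 3 using ∫_0^3 c·x^n dx = c·3^(n+1)/(n+1):
  ∫_0^3 u(x)^2 dx = ∫_0^3 (4*x^4 + 12*x^3 - 3*x^2 - 18*x + 9) dx. Term by term:
    ∫_0^3 4*x^4 dx = 972/5;  ∫_0^3 12*x^3 dx = 243;  ∫_0^3 -3*x^2 dx = -27;
    ∫_0^3 -18*x dx = -81;  ∫_0^3 9 dx = 27.
  Sum: 972/5 + 243 − 27 − 81 + 27 = 1782/5.
  ∫_0^3 u'(x)^2 dx = ∫_0^3 (16*x^2 + 24*x + 9) dx. Term by term:
    ∫_0^3 16*x^2 dx = 144;  ∫_0^3 24*x dx = 108;  ∫_0^3 9 dx = 27.
  Sum: 144 + 108 + 27 = 279.
Adding: ||u||_{H^1}^2 = 1782/5 + 279 = 3177/5.


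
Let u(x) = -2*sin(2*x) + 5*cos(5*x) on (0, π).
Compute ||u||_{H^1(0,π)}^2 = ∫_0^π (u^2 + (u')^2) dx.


||u||_{H^1(0,π)}^2 = 2080/21 + 335*π

u'(x) = -25*sin(5*x) - 4*cos(2*x).
Expand u² and (u')² and integrate term by term on (0, π), using: for integers n ≥ 1, ∫_0^π sin²(nx) dx = ∫_0^π cos²(nx) dx = π/2; for n ≠ n', ∫_0^π sin(nx)sin(n'x) dx = ∫_0^π cos(nx)cos(n'x) dx = 0; and by product-to-sum, ∫_0^π sin(nx)cos(n'x) dx = ½∫_0^π [sin((n+n')x) + sin((n−n')x)] dx, which is 0 when n+n' is even and 2n/(n²−n'²) when n+n' is odd (it need not vanish on (0, π)).
  u² squared terms: (-2)²·∫sin(2x)² dx = 4·π/2 = 2*π;  (5)²·∫cos(5x)² dx = 25·π/2 = 25*π/2.
  u² cross terms: 2·(-2)·(5)·∫sin(2x)·cos(5x) dx = -20·(-4/21) = 80/21.
  So ∫_0^π u² dx = 2*π + 25*π/2 + 80/21 = 80/21 + 29*π/2.
  (u')² squared terms: (-25)²·∫sin(5x)² dx = 625·π/2 = 625*π/2;  (-4)²·∫cos(2x)² dx = 16·π/2 = 8*π.
  (u')² cross terms: 2·(-25)·(-4)·∫sin(5x)·cos(2x) dx = 200·(10/21) = 2000/21.
  So ∫_0^π (u')² dx = 625*π/2 + 8*π + 2000/21 = 2000/21 + 641*π/2.
||u||_{H^1}^2 = (80/21 + 29*π/2) + (2000/21 + 641*π/2) = 2080/21 + 335*π.


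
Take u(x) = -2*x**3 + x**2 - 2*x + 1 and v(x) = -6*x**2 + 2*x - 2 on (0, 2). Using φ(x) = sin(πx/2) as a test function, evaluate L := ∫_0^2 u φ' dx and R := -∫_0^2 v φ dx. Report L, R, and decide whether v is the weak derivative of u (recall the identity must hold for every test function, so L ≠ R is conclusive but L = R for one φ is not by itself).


LHS = -192/π^3 + 48/π, RHS = -192/π^3 + 48/π. Yes, v = u' weakly.

u(x) = -2*x**3 + x**2 - 2*x + 1, classical derivative u'(x) = -6*x**2 + 2*x - 2.
φ(x) = sin(πx/2), so φ'(x) = π*cos(π*x/2)/2.
Note φ(0) = φ(2) = 0, so the boundary term u·φ vanishes.
LHS = ∫_0^2 u(x) φ'(x) dx = ∫_0^2 (-π*x^3*cos(π*x/2) + π*x^2*cos(π*x/2)/2 - π*x*cos(π*x/2) + π*cos(π*x/2)/2) dx. Term by term:
  ∫_0^2 π*cos(π*x/2)/2 dx = 0;  ∫_0^2 π*x^2*cos(π*x/2)/2 dx = -8/π;  ∫_0^2 -π*x*cos(π*x/2) dx = 8/π;
  ∫_0^2 -π*x^3*cos(π*x/2) dx = -192/π^3 + 48/π.
Sum: 0 − 8/π + 8/π + -192/π^3 + 48/π = -192/π^3 + 48/π.
So LHS = -192/π^3 + 48/π.
∫_0^2 v(x) φ(x) dx = ∫_0^2 (-6*x^2*sin(π*x/2) + 2*x*sin(π*x/2) - 2*sin(π*x/2)) dx. Term by term:
  ∫_0^2 -2*sin(π*x/2) dx = -8/π;  ∫_0^2 -6*x^2*sin(π*x/2) dx = -48/π + 192/π^3;  ∫_0^2 2*x*sin(π*x/2) dx = 8/π.
Sum: -8/π + -48/π + 192/π^3 + 8/π = -48/π + 192/π^3.
So RHS = -∫_0^2 v(x) φ(x) dx = -192/π^3 + 48/π.
LHS = RHS, so the identity holds for this test φ.
Moreover u is smooth here and v(x) = u'(x) = -6*x**2 + 2*x - 2 pointwise, so the identity holds for every test function. Hence v is the weak derivative of u.


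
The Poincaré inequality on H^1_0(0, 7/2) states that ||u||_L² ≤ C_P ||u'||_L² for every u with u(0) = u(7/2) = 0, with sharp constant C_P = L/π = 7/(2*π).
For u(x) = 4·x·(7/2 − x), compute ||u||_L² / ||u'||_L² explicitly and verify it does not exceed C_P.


||u||_L² / ||u'||_L² = 7*sqrt(10)/20 < C_P = 7/(2*π).

u(x) = 4·x·(7/2 − x), so u'(x) = 14 - 8*x.
u(x) = 4·x·(7/2 − x) vanishes at x = 0 and x = 7/2, so u ∈ H^1_0(0, 7/2). Differentiate via the product rule and integrate the resulting polynomials term by term.
  ∫_0^7/2 u² dx = ∫_0^7/2 (16*x^4 - 112*x^3 + 196*x^2) dx. Term by term:
    ∫_0^7/2 16*x^4 dx = 16807/10;  ∫_0^7/2 -112*x^3 dx = -16807/4;  ∫_0^7/2 196*x^2 dx = 16807/6.
  Sum: 16807/10 − 16807/4 + 16807/6 = 16807/60.
  ∫_0^7/2 (u')² dx = ∫_0^7/2 (64*x^2 - 224*x + 196) dx. Term by term:
    ∫_0^7/2 64*x^2 dx = 2744/3;  ∫_0^7/2 -224*x dx = -1372;  ∫_0^7/2 196 dx = 686.
  Sum: 2744/3 − 1372 + 686 = 686/3.
∫_0^7/2 u² dx = 16807/60, so ||u||_L² = 49*sqrt(105)/30.
∫_0^7/2 (u')² dx = 686/3, so ||u'||_L² = 7*sqrt(42)/3.
Ratio ||u||_L² / ||u'||_L² = 7*sqrt(10)/20.
Sharp Poincaré constant on H^1_0(0, 7/2) is C_P = L/π = 7/(2*π), achieved by sin(2*π/7·x).
A polynomial bump cannot attain the sharp Poincaré constant (only the first sine eigenfunction does), so the ratio is strictly less than C_P, consistent with ||u||_L² ≤ C_P ||u'||_L².


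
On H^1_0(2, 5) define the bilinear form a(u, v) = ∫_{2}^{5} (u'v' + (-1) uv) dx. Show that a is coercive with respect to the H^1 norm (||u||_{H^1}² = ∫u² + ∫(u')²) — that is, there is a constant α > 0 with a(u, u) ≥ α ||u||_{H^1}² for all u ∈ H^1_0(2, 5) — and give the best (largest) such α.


α = (-9 + π^2)/(9 + π^2)

Coercivity of a(·,·) on H^1_0(2, 5) means a(u, u) ≥ α ||u||_{H^1}² for every u ∈ H^1_0.
The interval has length L = 3, and Poincaré/coercivity depend only on L. Here a(u, u) = ∫(u')² + (-1)·∫u².
Here c = -1 < 0 with |c| < (π/L)² = π^2/9, so coercivity still holds. The condition a(u,u) ≥ α||u||_{H^1}² reads (1−α)∫(u')² ≥ (α−c)∫u². Any admissible α is ≤ 1 (rapidly oscillating u have ∫u²/∫(u')² → 0), and α = 1 would force 0 ≥ (1−c)∫u², impossible since c < 1; so 1−α > 0. By the sharp Poincaré inequality on H^1_0 of an interval of length L, ∫(u')² ≥ (π/L)²∫u² with equality for the first sine mode sin(π(x−x₀)/L) (x₀ the left endpoint), so the inequality holds for all u iff (1−α)(π/L)² ≥ α − c, i.e. α ≤ ((π/L)² + c)/((π/L)² + 1) = (1 + c(L/π)²)/(1 + (L/π)²). (Direct route, valid since c ≤ 0: Poincaré gives c∫u² ≥ c(L/π)²∫(u')², so a(u,u) ≥ (1 + c(L/π)²)∫(u')², while ||u||_{H^1}² ≤ (1 + (L/π)²)∫(u')²; dividing yields the same α.) With (π/L)² = π^2/9 and c = -1, the largest admissible constant is α = ((π/L)² + c)/((π/L)² + 1).
Simplifying, α = (-9 + π^2)/(9 + π^2).


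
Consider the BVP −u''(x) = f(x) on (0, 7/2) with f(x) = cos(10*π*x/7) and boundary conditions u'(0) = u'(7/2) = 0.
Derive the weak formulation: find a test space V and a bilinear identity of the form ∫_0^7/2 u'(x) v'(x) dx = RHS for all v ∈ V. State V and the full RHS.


V = H^1(0, 7/2) (no boundary constraint on v; u is determined up to an additive constant); weak form: ∫_0^7/2 u'v' dx = ∫_0^7/2 (cos(10*π*x/7)) v dx for all v ∈ V.

Multiply both sides by a test function v and integrate from 0 to 7/2:
  ∫_0^7/2 −u''(x) v(x) dx = ∫_0^7/2 f(x) v(x) dx.
Integrate the LHS by parts once:
  ∫_0^7/2 −u'' v dx = −[u'(x) v(x)]_0^7/2 + ∫_0^7/2 u'(x) v'(x) dx.
Thus ∫_0^7/2 u'(x) v'(x) dx = ∫_0^7/2 f(x) v(x) dx + [u'(x) v(x)]_0^7/2.
Choose V so that boundary terms are either known or forced to vanish.
u has homogeneous Neumann: u'(0) = u'(7/2) = 0. So [u' v]_0^7/2 = 0·v(7/2) − 0·v(0) = 0 for any v; take V = H^1(0, 7/2).
Weak formulation: find u (satisfying any essential BC) such that ∫_0^7/2 u'(x) v'(x) dx = ∫_0^7/2 f v dx for all v ∈ V (homogeneous Neumann, so boundary terms vanish).
Substituting f(x) = cos(10*π*x/7), the right-hand side is ∫_0^7/2 (cos(10*π*x/7)) v dx.
Compatibility check (pure Neumann): taking v ≡ 1 ∈ V gives 0 = ∫_0^7/2 f dx + (0) − (0), i.e. ∫_0^7/2 f dx must equal u'(0) − u'(7/2) = 0. Indeed ∫_0^7/2 (cos(10*π*x/7)) dx = 0, so the data are compatible. The solution is then unique only up to an additive constant (fix it e.g. by requiring ∫_0^7/2 u dx = 0).


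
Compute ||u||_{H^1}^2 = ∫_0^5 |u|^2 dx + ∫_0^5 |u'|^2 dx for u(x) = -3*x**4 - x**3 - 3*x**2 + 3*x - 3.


||u||_{H^1}^2 = 121074245/28

The H^1 norm (squared) on an interval (0, L) is
  ||u||_{H^1}^2 = ∫_0^L u(x)^2 dx + ∫_0^L u'(x)^2 dx.
Compute u'(x) = -12*x**3 - 3*x**2 - 6*x + 3.
Then u(x)^2 = 9*x**8 + 6*x**7 + 19*x**6 - 12*x**5 + 21*x**4 - 12*x**3 + 27*x**2 - 18*x + 9 and u'(x)^2 = 144*x**6 + 72*x**5 + 153*x**4 - 36*x**3 + 18*x**2 - 36*x + 9.
Integrate each monomial from 0 to 5 using ∫_0^5 c·x^n dx = c·5^(n+1)/(n+1):
  ∫_0^5 u(x)^2 dx = ∫_0^5 (9*x^8 + 6*x^7 + 19*x^6 - 12*x^5 + 21*x^4 - 12*x^3 + 27*x^2 - 18*x + 9) dx. Term by term:
    ∫_0^5 9*x^8 dx = 1953125;  ∫_0^5 6*x^7 dx = 1171875/4;  ∫_0^5 19*x^6 dx = 1484375/7;
    ∫_0^5 -12*x^5 dx = -31250;  ∫_0^5 21*x^4 dx = 13125;  ∫_0^5 -12*x^3 dx = -1875;
    ∫_0^5 27*x^2 dx = 1125;  ∫_0^5 -18*x dx = -225;  ∫_0^5 9 dx = 45.
  Sum: 1953125 + 1171875/4 + 1484375/7 − 31250 + 13125 − 1875 + 1125 − 225 + 45 = 68294585/28.
  ∫_0^5 u'(x)^2 dx = ∫_0^5 (144*x^6 + 72*x^5 + 153*x^4 - 36*x^3 + 18*x^2 - 36*x + 9) dx. Term by term:
    ∫_0^5 144*x^6 dx = 11250000/7;  ∫_0^5 72*x^5 dx = 187500;  ∫_0^5 153*x^4 dx = 95625;
    ∫_0^5 -36*x^3 dx = -5625;  ∫_0^5 18*x^2 dx = 750;  ∫_0^5 -36*x dx = -450;
    ∫_0^5 9 dx = 45.
  Sum: 11250000/7 + 187500 + 95625 − 5625 + 750 − 450 + 45 = 13194915/7.
Adding: ||u||_{H^1}^2 = 68294585/28 + 13194915/7 = 121074245/28.


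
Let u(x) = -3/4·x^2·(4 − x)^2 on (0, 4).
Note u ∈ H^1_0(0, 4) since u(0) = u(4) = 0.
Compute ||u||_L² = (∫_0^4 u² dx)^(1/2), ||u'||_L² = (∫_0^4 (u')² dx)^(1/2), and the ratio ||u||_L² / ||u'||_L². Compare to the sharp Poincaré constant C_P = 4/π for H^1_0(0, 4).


||u||_L² / ||u'||_L² = 2*sqrt(3)/3 < C_P = 4/π.

u(x) = -3/4·x^2·(4 − x)^2, so u'(x) = 3*x*(-x^2 + 6*x - 8).
u(x) = -3/4·x^2·(4 − x)^2 vanishes at x = 0 and x = 4, so u ∈ H^1_0(0, 4). Differentiate via the product rule and integrate the resulting polynomials term by term.
  ∫_0^4 u² dx = ∫_0^4 (9*x^8/16 - 9*x^7 + 54*x^6 - 144*x^5 + 144*x^4) dx. Term by term:
    ∫_0^4 9*x^8/16 dx = 16384;  ∫_0^4 -9*x^7 dx = -73728;  ∫_0^4 54*x^6 dx = 884736/7;
    ∫_0^4 -144*x^5 dx = -98304;  ∫_0^4 144*x^4 dx = 147456/5.
  Sum: 16384 − 73728 + 884736/7 − 98304 + 147456/5 = 8192/35.
  ∫_0^4 (u')² dx = ∫_0^4 (9*x^6 - 108*x^5 + 468*x^4 - 864*x^3 + 576*x^2) dx. Term by term:
    ∫_0^4 9*x^6 dx = 147456/7;  ∫_0^4 -108*x^5 dx = -73728;  ∫_0^4 468*x^4 dx = 479232/5;
    ∫_0^4 -864*x^3 dx = -55296;  ∫_0^4 576*x^2 dx = 12288.
  Sum: 147456/7 − 73728 + 479232/5 − 55296 + 12288 = 6144/35.
∫_0^4 u² dx = 8192/35, so ||u||_L² = 64*sqrt(70)/35.
∫_0^4 (u')² dx = 6144/35, so ||u'||_L² = 32*sqrt(210)/35.
Ratio ||u||_L² / ||u'||_L² = 2*sqrt(3)/3.
Sharp Poincaré constant on H^1_0(0, 4) is C_P = L/π = 4/π, achieved by sin(π/4·x).
A polynomial bump cannot attain the sharp Poincaré constant (only the first sine eigenfunction does), so the ratio is strictly less than C_P, consistent with ||u||_L² ≤ C_P ||u'||_L².


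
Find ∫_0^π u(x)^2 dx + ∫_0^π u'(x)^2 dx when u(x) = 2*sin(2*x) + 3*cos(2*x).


||u||_{H^1(0,π)}^2 = 65*π/2

u'(x) = -6*sin(2*x) + 4*cos(2*x).
Expand u² and (u')² and integrate term by term on (0, π), using: for integers n ≥ 1, ∫_0^π sin²(nx) dx = ∫_0^π cos²(nx) dx = π/2; for n ≠ n', ∫_0^π sin(nx)sin(n'x) dx = ∫_0^π cos(nx)cos(n'x) dx = 0; and by product-to-sum, ∫_0^π sin(nx)cos(n'x) dx = ½∫_0^π [sin((n+n')x) + sin((n−n')x)] dx, which is 0 when n+n' is even and 2n/(n²−n'²) when n+n' is odd (it need not vanish on (0, π)).
  u² squared terms: (2)²·∫sin(2x)² dx = 4·π/2 = 2*π;  (3)²·∫cos(2x)² dx = 9·π/2 = 9*π/2.
  u² cross terms: 2·(2)·(3)·∫sin(2x)·cos(2x) dx = 12·(0) = 0.
  So ∫_0^π u² dx = 2*π + 9*π/2 + 0 = 13*π/2.
  (u')² squared terms: (-6)²·∫sin(2x)² dx = 36·π/2 = 18*π;  (4)²·∫cos(2x)² dx = 16·π/2 = 8*π.
  (u')² cross terms: 2·(-6)·(4)·∫sin(2x)·cos(2x) dx = -48·(0) = 0.
  So ∫_0^π (u')² dx = 18*π + 8*π + 0 = 26*π.
||u||_{H^1}^2 = (13*π/2) + (26*π) = 65*π/2.


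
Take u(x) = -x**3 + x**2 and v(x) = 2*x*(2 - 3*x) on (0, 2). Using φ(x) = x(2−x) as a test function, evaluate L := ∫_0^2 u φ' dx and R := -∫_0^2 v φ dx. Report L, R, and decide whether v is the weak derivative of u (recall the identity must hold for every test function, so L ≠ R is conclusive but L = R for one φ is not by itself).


LHS = 32/15, RHS = 64/15. No, v is not the weak derivative of u.

u(x) = -x**3 + x**2, classical derivative u'(x) = -3*x**2 + 2*x.
φ(x) = x(2−x), so φ'(x) = 2 - 2*x.
Note φ(0) = φ(2) = 0, so the boundary term u·φ vanishes.
LHS = ∫_0^2 u(x) φ'(x) dx = ∫_0^2 (2*x^4 - 4*x^3 + 2*x^2) dx. Term by term:
  ∫_0^2 2*x^4 dx = 64/5;  ∫_0^2 -4*x^3 dx = -16;  ∫_0^2 2*x^2 dx = 16/3.
Sum: 64/5 − 16 + 16/3 = 32/15.
So LHS = 32/15.
∫_0^2 v(x) φ(x) dx = ∫_0^2 (6*x^4 - 16*x^3 + 8*x^2) dx. Term by term:
  ∫_0^2 6*x^4 dx = 192/5;  ∫_0^2 -16*x^3 dx = -64;  ∫_0^2 8*x^2 dx = 64/3.
Sum: 192/5 − 64 + 64/3 = -64/15.
So RHS = -∫_0^2 v(x) φ(x) dx = 64/15.
LHS − RHS = -32/15 ≠ 0, so the identity fails.
(For a valid weak derivative the identity must hold for EVERY test function, in particular this one. The failure shows v is NOT the weak derivative of u.)
Correct weak derivative would be u'(x) = -3*x**2 + 2*x.


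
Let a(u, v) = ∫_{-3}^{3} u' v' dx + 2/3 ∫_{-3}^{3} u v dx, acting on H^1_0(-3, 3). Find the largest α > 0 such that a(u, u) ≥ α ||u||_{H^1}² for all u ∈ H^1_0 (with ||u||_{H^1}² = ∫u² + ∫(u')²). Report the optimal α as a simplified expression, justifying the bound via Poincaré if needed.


α = (π^2 + 24)/(π^2 + 36)

Coercivity of a(·,·) on H^1_0(-3, 3) means a(u, u) ≥ α ||u||_{H^1}² for every u ∈ H^1_0.
The interval has length L = 6, and Poincaré/coercivity depend only on L. Here a(u, u) = ∫(u')² + (2/3)·∫u².
Here 0 < c = 2/3 < 1. The condition a(u,u) ≥ α||u||_{H^1}² reads (1−α)∫(u')² ≥ (α−c)∫u². Any admissible α is ≤ 1 (rapidly oscillating u have ∫u²/∫(u')² → 0), and α = 1 would force 0 ≥ (1−c)∫u², impossible since c < 1; so 1−α > 0. By the sharp Poincaré inequality on H^1_0 of an interval of length L, ∫(u')² ≥ (π/L)²∫u² with equality for the first sine mode sin(π(x−x₀)/L) (x₀ the left endpoint), so the inequality holds for all u iff (1−α)(π/L)² ≥ α − c, i.e. α ≤ ((π/L)² + c)/((π/L)² + 1) = (1 + c(L/π)²)/(1 + (L/π)²). With (π/L)² = π^2/36 and c = 2/3, the largest admissible constant is α = ((π/L)² + c)/((π/L)² + 1).
Simplifying, α = (π^2 + 24)/(π^2 + 36).


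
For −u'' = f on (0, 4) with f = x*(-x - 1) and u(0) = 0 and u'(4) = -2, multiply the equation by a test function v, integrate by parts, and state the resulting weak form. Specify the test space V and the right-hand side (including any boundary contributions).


V = {v ∈ H^1(0, 4) : v(0) = 0} (test functions vanish at x = 0 where u is specified); weak form: ∫_0^4 u'v' dx = ∫_0^4 (x*(-x - 1)) v dx − 2·v(4) for all v ∈ V.

Multiply both sides by a test function v and integrate from 0 to 4:
  ∫_0^4 −u''(x) v(x) dx = ∫_0^4 f(x) v(x) dx.
Integrate the LHS by parts once:
  ∫_0^4 −u'' v dx = −[u'(x) v(x)]_0^4 + ∫_0^4 u'(x) v'(x) dx.
Thus ∫_0^4 u'(x) v'(x) dx = ∫_0^4 f(x) v(x) dx + [u'(x) v(x)]_0^4.
Choose V so that boundary terms are either known or forced to vanish.
Mixed BC: u(0) = 0 (Dirichlet) and u'(4) = -2 (Neumann). Define V = {v ∈ H^1(0, 4) : v(0) = 0}. Then [u' v]_0^4 = u'(4)·v(4) − u'(0)·0 = − 2·v(4).
Weak formulation: find u (satisfying any essential BC) such that ∫_0^4 u'(x) v'(x) dx = ∫_0^4 f v dx − 2·v(4) for all v ∈ V (Dirichlet at 0 absorbed into V; Neumann datum at x = 4 contributes the boundary term).
Substituting f(x) = x*(-x - 1), the right-hand side is ∫_0^4 (x*(-x - 1)) v dx − 2·v(4).


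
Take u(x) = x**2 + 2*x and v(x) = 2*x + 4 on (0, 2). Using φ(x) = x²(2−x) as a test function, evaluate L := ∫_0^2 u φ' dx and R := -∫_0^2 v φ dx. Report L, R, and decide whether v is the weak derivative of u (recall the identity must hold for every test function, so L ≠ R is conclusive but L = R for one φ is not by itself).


LHS = -88/15, RHS = -128/15. No, v is not the weak derivative of u.

u(x) = x**2 + 2*x, classical derivative u'(x) = 2*x + 2.
φ(x) = x²(2−x), so φ'(x) = x*(4 - 3*x).
Note φ(0) = φ(2) = 0, so the boundary term u·φ vanishes.
LHS = ∫_0^2 u(x) φ'(x) dx = ∫_0^2 (-3*x^4 - 2*x^3 + 8*x^2) dx. Term by term:
  ∫_0^2 -3*x^4 dx = -96/5;  ∫_0^2 -2*x^3 dx = -8;  ∫_0^2 8*x^2 dx = 64/3.
Sum: -96/5 − 8 + 64/3 = -88/15.
So LHS = -88/15.
∫_0^2 v(x) φ(x) dx = ∫_0^2 (-2*x^4 + 8*x^2) dx. Term by term:
  ∫_0^2 -2*x^4 dx = -64/5;  ∫_0^2 8*x^2 dx = 64/3.
Sum: -64/5 + 64/3 = 128/15.
So RHS = -∫_0^2 v(x) φ(x) dx = -128/15.
LHS − RHS = 8/3 ≠ 0, so the identity fails.
(For a valid weak derivative the identity must hold for EVERY test function, in particular this one. The failure shows v is NOT the weak derivative of u.)
Correct weak derivative would be u'(x) = 2*x + 2.


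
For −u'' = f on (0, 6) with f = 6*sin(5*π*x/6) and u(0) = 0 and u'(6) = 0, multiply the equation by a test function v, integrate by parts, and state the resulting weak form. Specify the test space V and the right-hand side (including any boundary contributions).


V = {v ∈ H^1(0, 6) : v(0) = 0} (test functions vanish at x = 0 where u is specified); weak form: ∫_0^6 u'v' dx = ∫_0^6 (6*sin(5*π*x/6)) v dx for all v ∈ V.

Multiply both sides by a test function v and integrate from 0 to 6:
  ∫_0^6 −u''(x) v(x) dx = ∫_0^6 f(x) v(x) dx.
Integrate the LHS by parts once:
  ∫_0^6 −u'' v dx = −[u'(x) v(x)]_0^6 + ∫_0^6 u'(x) v'(x) dx.
Thus ∫_0^6 u'(x) v'(x) dx = ∫_0^6 f(x) v(x) dx + [u'(x) v(x)]_0^6.
Choose V so that boundary terms are either known or forced to vanish.
Mixed BC: u(0) = 0 (Dirichlet) and u'(6) = 0 (Neumann). Define V = {v ∈ H^1(0, 6) : v(0) = 0}. Then [u' v]_0^6 = u'(6)·v(6) − u'(0)·0 = 0.
Weak formulation: find u (satisfying any essential BC) such that ∫_0^6 u'(x) v'(x) dx = ∫_0^6 f v dx for all v ∈ V (Dirichlet at 0 absorbed into V; the Neumann datum at x = 6 is zero, so no boundary term remains).
Substituting f(x) = 6*sin(5*π*x/6), the right-hand side is ∫_0^6 (6*sin(5*π*x/6)) v dx.


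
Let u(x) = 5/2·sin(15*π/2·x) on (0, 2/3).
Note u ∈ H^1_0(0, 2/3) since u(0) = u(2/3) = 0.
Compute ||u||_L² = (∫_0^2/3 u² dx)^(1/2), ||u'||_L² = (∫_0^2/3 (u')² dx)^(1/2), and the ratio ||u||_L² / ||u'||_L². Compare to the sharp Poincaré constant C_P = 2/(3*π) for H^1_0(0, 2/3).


||u||_L² / ||u'||_L² = 2/(15*π) < C_P = 2/(3*π).

u(x) = 5/2·sin(15*π/2·x), so u'(x) = 75*π*cos(15*π*x/2)/4.
Writing u(x) = A·sin(kπx/L) with A = 5/2 and k = 5, use ∫_0^L sin²(kπx/L) dx = L/2 and ∫_0^L cos²(kπx/L) dx = L/2.
u² = 25/4·sin²(15*π/2·x) and (u')² = 5625*π^2/16·cos²(15*π/2·x), and each of sin², cos² integrates to L/2 = 1/3 over (0, 2/3).
∫_0^2/3 u² dx = 25/12, so ||u||_L² = 5*sqrt(3)/6.
∫_0^2/3 (u')² dx = 1875*π^2/16, so ||u'||_L² = 25*sqrt(3)*π/4.
Ratio ||u||_L² / ||u'||_L² = 2/(15*π).
Sharp Poincaré constant on H^1_0(0, 2/3) is C_P = L/π = 2/(3*π), achieved by sin(3*π/2·x).
This is the k = 5 harmonic; the ratio L/(kπ) is strictly less than C_P = L/π, consistent with the sharp inequality ||u||_L² ≤ C_P ||u'||_L².


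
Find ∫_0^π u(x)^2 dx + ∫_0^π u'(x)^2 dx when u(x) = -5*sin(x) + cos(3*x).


||u||_{H^1(0,π)}^2 = 30*π

u'(x) = -3*sin(3*x) - 5*cos(x).
Expand u² and (u')² and integrate term by term on (0, π), using: for integers n ≥ 1, ∫_0^π sin²(nx) dx = ∫_0^π cos²(nx) dx = π/2; for n ≠ n', ∫_0^π sin(nx)sin(n'x) dx = ∫_0^π cos(nx)cos(n'x) dx = 0; and by product-to-sum, ∫_0^π sin(nx)cos(n'x) dx = ½∫_0^π [sin((n+n')x) + sin((n−n')x)] dx, which is 0 when n+n' is even and 2n/(n²−n'²) when n+n' is odd (it need not vanish on (0, π)).
  u² squared terms: (-5)²·∫sin(x)² dx = 25·π/2 = 25*π/2;  (1)²·∫cos(3x)² dx = 1·π/2 = π/2.
  u² cross terms: 2·(-5)·(1)·∫sin(x)·cos(3x) dx = -10·(0) = 0.
  So ∫_0^π u² dx = 25*π/2 + π/2 + 0 = 13*π.
  (u')² squared terms: (-5)²·∫cos(x)² dx = 25·π/2 = 25*π/2;  (-3)²·∫sin(3x)² dx = 9·π/2 = 9*π/2.
  (u')² cross terms: 2·(-5)·(-3)·∫cos(x)·sin(3x) dx = 30·(0) = 0.
  So ∫_0^π (u')² dx = 25*π/2 + 9*π/2 + 0 = 17*π.
||u||_{H^1}^2 = (13*π) + (17*π) = 30*π.


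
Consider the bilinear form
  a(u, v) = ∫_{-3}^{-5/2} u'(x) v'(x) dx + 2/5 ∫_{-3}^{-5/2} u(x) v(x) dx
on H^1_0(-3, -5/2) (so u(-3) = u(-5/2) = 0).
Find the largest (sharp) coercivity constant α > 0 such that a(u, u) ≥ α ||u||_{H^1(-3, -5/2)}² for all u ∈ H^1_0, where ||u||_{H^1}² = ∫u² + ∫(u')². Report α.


α = 2*(1 + 10*π^2)/(5*(1 + 4*π^2))

Coercivity of a(·,·) on H^1_0(-3, -5/2) means a(u, u) ≥ α ||u||_{H^1}² for every u ∈ H^1_0.
The interval has length L = 1/2, and Poincaré/coercivity depend only on L. Here a(u, u) = ∫(u')² + (2/5)·∫u².
Here 0 < c = 2/5 < 1. The condition a(u,u) ≥ α||u||_{H^1}² reads (1−α)∫(u')² ≥ (α−c)∫u². Any admissible α is ≤ 1 (rapidly oscillating u have ∫u²/∫(u')² → 0), and α = 1 would force 0 ≥ (1−c)∫u², impossible since c < 1; so 1−α > 0. By the sharp Poincaré inequality on H^1_0 of an interval of length L, ∫(u')² ≥ (π/L)²∫u² with equality for the first sine mode sin(π(x−x₀)/L) (x₀ the left endpoint), so the inequality holds for all u iff (1−α)(π/L)² ≥ α − c, i.e. α ≤ ((π/L)² + c)/((π/L)² + 1) = (1 + c(L/π)²)/(1 + (L/π)²). With (π/L)² = 4*π^2 and c = 2/5, the largest admissible constant is α = ((π/L)² + c)/((π/L)² + 1).
Simplifying, α = 2*(1 + 10*π^2)/(5*(1 + 4*π^2)).


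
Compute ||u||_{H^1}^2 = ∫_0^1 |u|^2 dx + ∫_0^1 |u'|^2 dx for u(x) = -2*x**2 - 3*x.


||u||_{H^1}^2 = 497/15

The H^1 norm (squared) on an interval (0, L) is
  ||u||_{H^1}^2 = ∫_0^L u(x)^2 dx + ∫_0^L u'(x)^2 dx.
Compute u'(x) = -4*x - 3.
Then u(x)^2 = 4*x**4 + 12*x**3 + 9*x**2 and u'(x)^2 = 16*x**2 + 24*x + 9.
Integrate each monomial from 0 to 1 using ∫_0^1 c·x^n dx = c·1^(n+1)/(n+1):
  ∫_0^1 u(x)^2 dx = ∫_0^1 (4*x^4 + 12*x^3 + 9*x^2) dx. Term by term:
    ∫_0^1 4*x^4 dx = 4/5;  ∫_0^1 12*x^3 dx = 3;  ∫_0^1 9*x^2 dx = 3.
  Sum: 4/5 + 3 + 3 = 34/5.
  ∫_0^1 u'(x)^2 dx = ∫_0^1 (16*x^2 + 24*x + 9) dx. Term by term:
    ∫_0^1 16*x^2 dx = 16/3;  ∫_0^1 24*x dx = 12;  ∫_0^1 9 dx = 9.
  Sum: 16/3 + 12 + 9 = 79/3.
Adding: ||u||_{H^1}^2 = 34/5 + 79/3 = 497/15.


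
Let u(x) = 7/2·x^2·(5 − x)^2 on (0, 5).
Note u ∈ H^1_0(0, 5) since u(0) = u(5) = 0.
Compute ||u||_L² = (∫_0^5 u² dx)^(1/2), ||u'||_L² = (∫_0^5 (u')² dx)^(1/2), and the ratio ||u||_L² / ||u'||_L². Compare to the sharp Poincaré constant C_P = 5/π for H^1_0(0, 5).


||u||_L² / ||u'||_L² = 5*sqrt(3)/6 < C_P = 5/π.

u(x) = 7/2·x^2·(5 − x)^2, so u'(x) = 7*x*(x - 5)*(2*x - 5).
u(x) = 7/2·x^2·(5 − x)^2 vanishes at x = 0 and x = 5, so u ∈ H^1_0(0, 5). Differentiate via the product rule and integrate the resulting polynomials term by term.
  ∫_0^5 u² dx = ∫_0^5 (49*x^8/4 - 245*x^7 + 3675*x^6/2 - 6125*x^5 + 30625*x^4/4) dx. Term by term:
    ∫_0^5 49*x^8/4 dx = 95703125/36;  ∫_0^5 -245*x^7 dx = -95703125/8;  ∫_0^5 3675*x^6/2 dx = 41015625/2;
    ∫_0^5 -6125*x^5 dx = -95703125/6;  ∫_0^5 30625*x^4/4 dx = 19140625/4.
  Sum: 95703125/36 − 95703125/8 + 41015625/2 − 95703125/6 + 19140625/4 = 2734375/72.
  ∫_0^5 (u')² dx = ∫_0^5 (196*x^6 - 2940*x^5 + 15925*x^4 - 36750*x^3 + 30625*x^2) dx. Term by term:
    ∫_0^5 196*x^6 dx = 2187500;  ∫_0^5 -2940*x^5 dx = -7656250;  ∫_0^5 15925*x^4 dx = 9953125;
    ∫_0^5 -36750*x^3 dx = -11484375/2;  ∫_0^5 30625*x^2 dx = 3828125/3.
  Sum: 2187500 − 7656250 + 9953125 − 11484375/2 + 3828125/3 = 109375/6.
∫_0^5 u² dx = 2734375/72, so ||u||_L² = 625*sqrt(14)/12.
∫_0^5 (u')² dx = 109375/6, so ||u'||_L² = 125*sqrt(42)/6.
Ratio ||u||_L² / ||u'||_L² = 5*sqrt(3)/6.
Sharp Poincaré constant on H^1_0(0, 5) is C_P = L/π = 5/π, achieved by sin(π/5·x).
A polynomial bump cannot attain the sharp Poincaré constant (only the first sine eigenfunction does), so the ratio is strictly less than C_P, consistent with ||u||_L² ≤ C_P ||u'||_L².
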